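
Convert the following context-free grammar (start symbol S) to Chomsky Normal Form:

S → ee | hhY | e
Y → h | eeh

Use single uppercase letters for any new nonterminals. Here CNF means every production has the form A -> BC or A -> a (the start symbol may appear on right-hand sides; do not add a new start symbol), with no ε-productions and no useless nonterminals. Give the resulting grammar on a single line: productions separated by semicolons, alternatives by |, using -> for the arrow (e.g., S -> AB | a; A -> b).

No ε-productions.
No unit productions to eliminate.
TERM: introduce A -> e, B -> h and substitute in every rule of length ≥2.
BIN: S -> BBY becomes S -> BC, C -> BY; Y -> AAB becomes Y -> AD, D -> AB.

S -> e | AA | BC; A -> e; B -> h; C -> BY; D -> AB; Y -> h | AD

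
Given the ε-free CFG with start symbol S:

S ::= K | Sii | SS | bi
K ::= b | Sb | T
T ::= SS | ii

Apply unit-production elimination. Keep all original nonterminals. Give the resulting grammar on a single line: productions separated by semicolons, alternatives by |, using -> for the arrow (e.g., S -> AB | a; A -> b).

Unit productions: K->T, S->K.
Unit pairs (A ⇒* B via units): (K,T), (S,K), (S,T).
S: inherits non-unit rules of {K, S, T} → SS | Sb | Sii | b | bi | ii.
K: inherits non-unit rules of {K, T} → SS | Sb | b | ii.
T: inherits non-unit rules of {T} → SS | ii.

S -> b | SS | Sb | bi | ii | Sii; K -> b | SS | Sb | ii; T -> SS | ii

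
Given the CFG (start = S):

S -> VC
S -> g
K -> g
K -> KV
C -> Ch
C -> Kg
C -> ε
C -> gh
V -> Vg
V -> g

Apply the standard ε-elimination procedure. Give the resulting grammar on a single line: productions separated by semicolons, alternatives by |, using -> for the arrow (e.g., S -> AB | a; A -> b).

S -> V | g | VC; C -> h | Ch | Kg | gh; K -> g | KV; V -> g | Vg

Nullable set: {C}.
S -> VC: C nullable, giving V | VC.
Drop C -> ε.
C -> Ch: C nullable, giving Ch | h.
Unchanged (no nullable symbols): S -> g; C -> Kg; C -> gh; K -> KV; K -> g; V -> Vg; V -> g.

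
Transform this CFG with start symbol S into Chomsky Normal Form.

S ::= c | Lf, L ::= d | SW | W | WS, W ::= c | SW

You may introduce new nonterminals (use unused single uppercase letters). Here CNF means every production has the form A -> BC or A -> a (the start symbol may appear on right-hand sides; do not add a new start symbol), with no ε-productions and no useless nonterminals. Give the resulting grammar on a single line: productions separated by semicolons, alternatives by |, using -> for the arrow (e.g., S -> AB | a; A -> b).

No ε-productions.
After unit-elimination: S -> c | Lf; L -> c | d | SW | WS; W -> c | SW.
TERM: introduce A -> f and substitute in every rule of length ≥2.

S -> c | LA; A -> f; L -> c | d | SW | WS; W -> c | SW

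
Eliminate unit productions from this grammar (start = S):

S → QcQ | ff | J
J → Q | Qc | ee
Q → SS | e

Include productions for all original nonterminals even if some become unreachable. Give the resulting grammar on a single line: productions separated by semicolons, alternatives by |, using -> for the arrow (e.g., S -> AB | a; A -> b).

Unit productions: J->Q, S->J.
Unit pairs (A ⇒* B via units): (J,Q), (S,J), (S,Q).
S: inherits non-unit rules of {J, Q, S} → Qc | QcQ | SS | e | ee | ff.
J: inherits non-unit rules of {J, Q} → Qc | SS | e | ee.
Q: inherits non-unit rules of {Q} → SS | e.

S -> e | Qc | SS | ee | ff | QcQ; J -> e | Qc | SS | ee; Q -> e | SS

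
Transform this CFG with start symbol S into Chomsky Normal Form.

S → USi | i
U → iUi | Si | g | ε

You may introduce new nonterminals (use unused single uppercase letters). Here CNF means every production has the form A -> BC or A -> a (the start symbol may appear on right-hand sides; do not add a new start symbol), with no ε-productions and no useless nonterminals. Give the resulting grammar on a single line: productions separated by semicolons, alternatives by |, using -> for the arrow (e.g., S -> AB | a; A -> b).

S -> i | SA | UB; A -> i; B -> SA; C -> UA; U -> g | AA | AC | SA

Nullable: {U}; after ε-elimination: S -> i | Si | USi; U -> g | Si | ii | iUi.
No unit productions to eliminate.
TERM: introduce A -> i and substitute in every rule of length ≥2.
BIN: S -> USA becomes S -> UB, B -> SA; U -> AUA becomes U -> AC, C -> UA.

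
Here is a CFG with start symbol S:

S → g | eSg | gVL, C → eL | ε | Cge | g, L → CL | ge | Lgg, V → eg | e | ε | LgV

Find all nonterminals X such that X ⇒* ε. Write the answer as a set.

Directly nullable (have an ε-rule): {C, V}.
Not nullable: L, S — each has a terminal in every rule's right-hand side or depends on a non-nullable symbol.

{C, V}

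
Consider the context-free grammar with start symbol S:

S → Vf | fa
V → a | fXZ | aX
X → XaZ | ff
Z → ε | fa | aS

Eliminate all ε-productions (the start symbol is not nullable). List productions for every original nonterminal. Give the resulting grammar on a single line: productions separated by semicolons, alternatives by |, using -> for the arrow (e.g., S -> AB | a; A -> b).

S -> Vf | fa; V -> a | aX | fX | fXZ; X -> Xa | ff | XaZ; Z -> aS | fa

Nullable set: {Z}.
V -> fXZ: Z nullable, giving fX | fXZ.
X -> XaZ: Z nullable, giving Xa | XaZ.
Drop Z -> ε.
Unchanged (no nullable symbols): S -> Vf; S -> fa; V -> a; V -> aX; X -> ff; Z -> aS; Z -> fa.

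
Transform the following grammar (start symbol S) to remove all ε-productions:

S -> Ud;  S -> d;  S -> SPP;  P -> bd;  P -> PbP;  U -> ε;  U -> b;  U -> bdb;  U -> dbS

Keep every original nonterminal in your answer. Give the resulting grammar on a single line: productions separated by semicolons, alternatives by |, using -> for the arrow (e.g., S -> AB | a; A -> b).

Nullable set: {U}.
S -> Ud: U nullable, giving Ud | d.
Drop U -> ε.
Unchanged (no nullable symbols): S -> SPP; S -> d; P -> PbP; P -> bd; U -> b; U -> bdb; U -> dbS.

S -> d | Ud | SPP; P -> bd | PbP; U -> b | bdb | dbS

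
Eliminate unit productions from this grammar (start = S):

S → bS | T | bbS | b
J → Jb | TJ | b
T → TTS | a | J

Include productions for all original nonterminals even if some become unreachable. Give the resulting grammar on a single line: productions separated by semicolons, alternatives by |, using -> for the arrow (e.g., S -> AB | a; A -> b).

S -> a | b | Jb | TJ | bS | TTS | bbS; J -> b | Jb | TJ; T -> a | b | Jb | TJ | TTS

Unit productions: S->T, T->J.
Unit pairs (A ⇒* B via units): (S,J), (S,T), (T,J).
S: inherits non-unit rules of {J, S, T} → Jb | TJ | TTS | a | b | bS | bbS.
J: inherits non-unit rules of {J} → Jb | TJ | b.
T: inherits non-unit rules of {J, T} → Jb | TJ | TTS | a | b.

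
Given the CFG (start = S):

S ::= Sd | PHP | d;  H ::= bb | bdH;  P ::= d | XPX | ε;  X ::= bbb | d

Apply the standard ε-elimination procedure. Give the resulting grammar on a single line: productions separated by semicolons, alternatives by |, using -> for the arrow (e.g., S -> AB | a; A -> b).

S -> H | d | HP | PH | Sd | PHP; H -> bb | bdH; P -> d | XX | XPX; X -> d | bbb

Nullable set: {P}.
S -> PHP: P, P nullable, giving H | HP | PH | PHP.
Drop P -> ε.
P -> XPX: P nullable, giving XPX | XX.
Unchanged (no nullable symbols): S -> Sd; S -> d; H -> bb; H -> bdH; P -> d; X -> bbb; X -> d.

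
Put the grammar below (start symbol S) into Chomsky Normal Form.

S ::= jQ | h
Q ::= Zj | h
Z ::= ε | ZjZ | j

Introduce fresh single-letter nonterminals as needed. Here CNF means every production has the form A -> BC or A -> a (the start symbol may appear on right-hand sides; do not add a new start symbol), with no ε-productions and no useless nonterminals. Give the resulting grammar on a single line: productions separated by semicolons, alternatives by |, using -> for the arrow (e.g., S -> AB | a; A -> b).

Nullable: {Z}; after ε-elimination: S -> h | jQ; Q -> h | j | Zj; Z -> j | Zj | jZ | ZjZ.
No unit productions to eliminate.
TERM: introduce A -> j and substitute in every rule of length ≥2.
BIN: Z -> ZAZ becomes Z -> ZB, B -> AZ.

S -> h | AQ; A -> j; B -> AZ; Q -> h | j | ZA; Z -> j | AZ | ZA | ZB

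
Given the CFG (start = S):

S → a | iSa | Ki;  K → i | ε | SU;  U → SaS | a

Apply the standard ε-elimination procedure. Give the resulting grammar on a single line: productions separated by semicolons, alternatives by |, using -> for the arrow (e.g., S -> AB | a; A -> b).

Nullable set: {K}.
S -> Ki: K nullable, giving Ki | i.
Drop K -> ε.
Unchanged (no nullable symbols): S -> a; S -> iSa; K -> SU; K -> i; U -> SaS; U -> a.

S -> a | i | Ki | iSa; K -> i | SU; U -> a | SaS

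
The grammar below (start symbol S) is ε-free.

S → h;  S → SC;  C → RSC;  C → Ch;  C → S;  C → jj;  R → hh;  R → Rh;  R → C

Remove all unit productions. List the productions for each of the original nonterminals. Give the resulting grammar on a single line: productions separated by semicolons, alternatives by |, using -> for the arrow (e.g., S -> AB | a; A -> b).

Unit productions: C->S, R->C.
Unit pairs (A ⇒* B via units): (C,S), (R,C), (R,S).
S: inherits non-unit rules of {S} → SC | h.
C: inherits non-unit rules of {C, S} → Ch | RSC | SC | h | jj.
R: inherits non-unit rules of {C, R, S} → Ch | RSC | Rh | SC | h | hh | jj.

S -> h | SC; C -> h | Ch | SC | jj | RSC; R -> h | Ch | Rh | SC | hh | jj | RSC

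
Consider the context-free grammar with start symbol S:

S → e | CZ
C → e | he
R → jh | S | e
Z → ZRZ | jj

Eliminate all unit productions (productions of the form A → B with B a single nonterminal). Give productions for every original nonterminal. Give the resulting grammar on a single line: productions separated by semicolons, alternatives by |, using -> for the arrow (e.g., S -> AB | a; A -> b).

Unit productions: R->S.
Unit pairs (A ⇒* B via units): (R,S).
S: inherits non-unit rules of {S} → CZ | e.
C: inherits non-unit rules of {C} → e | he.
R: inherits non-unit rules of {R, S} → CZ | e | jh.
Z: inherits non-unit rules of {Z} → ZRZ | jj.

S -> e | CZ; C -> e | he; R -> e | CZ | jh; Z -> jj | ZRZ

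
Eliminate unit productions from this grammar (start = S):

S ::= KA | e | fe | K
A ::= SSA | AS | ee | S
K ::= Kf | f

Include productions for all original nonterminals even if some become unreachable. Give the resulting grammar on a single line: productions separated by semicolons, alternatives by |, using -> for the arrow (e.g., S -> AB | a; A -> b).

S -> e | f | KA | Kf | fe; A -> e | f | AS | KA | Kf | ee | fe | SSA; K -> f | Kf

Unit productions: A->S, S->K.
Unit pairs (A ⇒* B via units): (A,K), (A,S), (S,K).
S: inherits non-unit rules of {K, S} → KA | Kf | e | f | fe.
A: inherits non-unit rules of {A, K, S} → AS | KA | Kf | SSA | e | ee | f | fe.
K: inherits non-unit rules of {K} → Kf | f.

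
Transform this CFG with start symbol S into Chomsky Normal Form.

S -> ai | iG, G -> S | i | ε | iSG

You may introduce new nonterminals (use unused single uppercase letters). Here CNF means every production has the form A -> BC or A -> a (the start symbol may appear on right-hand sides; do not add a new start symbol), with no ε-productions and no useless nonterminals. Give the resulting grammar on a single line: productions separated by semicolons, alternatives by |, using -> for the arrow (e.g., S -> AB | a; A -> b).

S -> i | AB | BG; A -> a; B -> i; C -> SG; G -> i | AB | BC | BG | BS

Nullable: {G}; after ε-elimination: S -> i | ai | iG; G -> S | i | iS | iSG.
After unit-elimination: S -> i | ai | iG; G -> i | ai | iG | iS | iSG.
TERM: introduce A -> a, B -> i and substitute in every rule of length ≥2.
BIN: G -> BSG becomes G -> BC, C -> SG.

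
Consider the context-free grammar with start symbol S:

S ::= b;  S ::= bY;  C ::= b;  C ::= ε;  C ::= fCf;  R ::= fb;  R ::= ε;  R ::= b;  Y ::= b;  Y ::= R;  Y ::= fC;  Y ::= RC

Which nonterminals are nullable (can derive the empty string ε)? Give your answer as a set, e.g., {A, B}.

Directly nullable (have an ε-rule): {C, R}.
Y is nullable via Y -> R (every symbol on the right is already known nullable).
Not nullable: S — each has a terminal in every rule's right-hand side or depends on a non-nullable symbol.

{C, R, Y}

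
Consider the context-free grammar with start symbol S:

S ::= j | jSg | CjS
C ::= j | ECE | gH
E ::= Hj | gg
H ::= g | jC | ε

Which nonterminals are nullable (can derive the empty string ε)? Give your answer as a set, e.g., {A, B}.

{H}

Directly nullable (have an ε-rule): {H}.
Not nullable: C, E, S — each has a terminal in every rule's right-hand side or depends on a non-nullable symbol.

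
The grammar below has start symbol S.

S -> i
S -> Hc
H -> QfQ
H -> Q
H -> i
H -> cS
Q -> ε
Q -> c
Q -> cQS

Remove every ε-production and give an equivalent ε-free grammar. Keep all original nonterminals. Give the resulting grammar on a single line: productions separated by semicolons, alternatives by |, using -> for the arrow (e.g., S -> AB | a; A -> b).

S -> c | i | Hc; H -> Q | f | i | Qf | cS | fQ | QfQ; Q -> c | cS | cQS

Nullable set: {H, Q}.
S -> Hc: H nullable, giving Hc | c.
H -> Q: Q nullable, giving Q.
H -> QfQ: Q, Q nullable, giving Qf | QfQ | f | fQ.
Drop Q -> ε.
Q -> cQS: Q nullable, giving cQS | cS.
Unchanged (no nullable symbols): S -> i; H -> cS; H -> i; Q -> c.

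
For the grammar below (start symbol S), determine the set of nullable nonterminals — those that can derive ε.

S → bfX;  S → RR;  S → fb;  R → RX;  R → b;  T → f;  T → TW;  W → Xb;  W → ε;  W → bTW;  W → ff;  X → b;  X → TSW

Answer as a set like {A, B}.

{W}

Directly nullable (have an ε-rule): {W}.
Not nullable: R, S, T, X — each has a terminal in every rule's right-hand side or depends on a non-nullable symbol.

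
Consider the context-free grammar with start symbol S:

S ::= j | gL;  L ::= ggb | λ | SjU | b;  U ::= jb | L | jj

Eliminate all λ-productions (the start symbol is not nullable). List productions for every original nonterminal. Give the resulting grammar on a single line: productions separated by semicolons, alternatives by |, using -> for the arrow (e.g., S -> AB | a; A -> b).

S -> g | j | gL; L -> b | Sj | SjU | ggb; U -> L | jb | jj

Nullable set: {L, U}.
S -> gL: L nullable, giving g | gL.
Drop L -> λ.
L -> SjU: U nullable, giving Sj | SjU.
U -> L: L nullable, giving L.
Unchanged (no nullable symbols): S -> j; L -> b; L -> ggb; U -> jb; U -> jj.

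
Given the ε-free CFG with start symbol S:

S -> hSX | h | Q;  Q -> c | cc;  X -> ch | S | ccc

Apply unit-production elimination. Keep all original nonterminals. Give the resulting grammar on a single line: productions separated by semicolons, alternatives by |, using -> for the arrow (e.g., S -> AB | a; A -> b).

S -> c | h | cc | hSX; Q -> c | cc; X -> c | h | cc | ch | ccc | hSX

Unit productions: S->Q, X->S.
Unit pairs (A ⇒* B via units): (S,Q), (X,Q), (X,S).
S: inherits non-unit rules of {Q, S} → c | cc | h | hSX.
Q: inherits non-unit rules of {Q} → c | cc.
X: inherits non-unit rules of {Q, S, X} → c | cc | ccc | ch | h | hSX.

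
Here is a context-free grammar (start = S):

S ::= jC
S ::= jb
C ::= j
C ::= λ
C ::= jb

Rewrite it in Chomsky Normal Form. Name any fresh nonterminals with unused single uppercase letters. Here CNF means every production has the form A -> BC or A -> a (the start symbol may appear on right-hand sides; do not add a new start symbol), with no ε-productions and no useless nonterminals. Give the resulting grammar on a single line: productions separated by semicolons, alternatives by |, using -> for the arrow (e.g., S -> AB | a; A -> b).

Nullable: {C}; after ε-elimination: S -> j | jC | jb; C -> j | jb.
No unit productions to eliminate.
TERM: introduce B -> b, A -> j and substitute in every rule of length ≥2.

S -> j | AB | AC; A -> j; B -> b; C -> j | AB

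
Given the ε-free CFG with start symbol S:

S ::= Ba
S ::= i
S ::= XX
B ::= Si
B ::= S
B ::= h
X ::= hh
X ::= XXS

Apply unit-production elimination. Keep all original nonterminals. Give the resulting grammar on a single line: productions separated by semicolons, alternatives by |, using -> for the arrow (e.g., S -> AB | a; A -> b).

S -> i | Ba | XX; B -> h | i | Ba | Si | XX; X -> hh | XXS

Unit productions: B->S.
Unit pairs (A ⇒* B via units): (B,S).
S: inherits non-unit rules of {S} → Ba | XX | i.
B: inherits non-unit rules of {B, S} → Ba | Si | XX | h | i.
X: inherits non-unit rules of {X} → XXS | hh.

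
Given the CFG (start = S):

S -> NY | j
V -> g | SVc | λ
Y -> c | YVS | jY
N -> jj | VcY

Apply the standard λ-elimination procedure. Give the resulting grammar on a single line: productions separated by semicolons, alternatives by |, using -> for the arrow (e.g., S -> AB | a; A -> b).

Nullable set: {V}.
N -> VcY: V nullable, giving VcY | cY.
Drop V -> λ.
V -> SVc: V nullable, giving SVc | Sc.
Y -> YVS: V nullable, giving YS | YVS.
Unchanged (no nullable symbols): S -> NY; S -> j; N -> jj; V -> g; Y -> c; Y -> jY.

S -> j | NY; N -> cY | jj | VcY; V -> g | Sc | SVc; Y -> c | YS | jY | YVS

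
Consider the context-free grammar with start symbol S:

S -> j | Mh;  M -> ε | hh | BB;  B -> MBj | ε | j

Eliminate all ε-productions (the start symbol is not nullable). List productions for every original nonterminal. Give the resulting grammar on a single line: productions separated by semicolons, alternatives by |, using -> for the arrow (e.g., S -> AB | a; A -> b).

Nullable set: {B, M}.
S -> Mh: M nullable, giving Mh | h.
Drop B -> ε.
B -> MBj: M, B nullable, giving Bj | MBj | Mj | j.
Drop M -> ε.
M -> BB: B, B nullable, giving B | BB.
Unchanged (no nullable symbols): S -> j; B -> j; M -> hh.

S -> h | j | Mh; B -> j | Bj | Mj | MBj; M -> B | BB | hh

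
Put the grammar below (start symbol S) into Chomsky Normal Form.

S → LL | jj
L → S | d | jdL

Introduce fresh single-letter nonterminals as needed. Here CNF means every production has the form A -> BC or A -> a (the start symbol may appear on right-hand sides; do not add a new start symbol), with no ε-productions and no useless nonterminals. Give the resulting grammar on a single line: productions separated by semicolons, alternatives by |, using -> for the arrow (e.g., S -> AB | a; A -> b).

S -> AA | LL; A -> j; B -> d; C -> BL; L -> d | AA | AC | LL

No ε-productions.
After unit-elimination: S -> LL | jj; L -> d | LL | jj | jdL.
TERM: introduce B -> d, A -> j and substitute in every rule of length ≥2.
BIN: L -> ABL becomes L -> AC, C -> BL.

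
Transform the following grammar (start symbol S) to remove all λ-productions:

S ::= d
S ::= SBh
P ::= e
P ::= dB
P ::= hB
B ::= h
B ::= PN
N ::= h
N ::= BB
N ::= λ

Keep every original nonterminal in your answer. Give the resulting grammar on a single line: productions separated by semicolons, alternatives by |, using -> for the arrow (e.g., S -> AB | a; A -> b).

Nullable set: {N}.
B -> PN: N nullable, giving P | PN.
Drop N -> λ.
Unchanged (no nullable symbols): S -> SBh; S -> d; B -> h; N -> BB; N -> h; P -> dB; P -> e; P -> hB.

S -> d | SBh; B -> P | h | PN; N -> h | BB; P -> e | dB | hB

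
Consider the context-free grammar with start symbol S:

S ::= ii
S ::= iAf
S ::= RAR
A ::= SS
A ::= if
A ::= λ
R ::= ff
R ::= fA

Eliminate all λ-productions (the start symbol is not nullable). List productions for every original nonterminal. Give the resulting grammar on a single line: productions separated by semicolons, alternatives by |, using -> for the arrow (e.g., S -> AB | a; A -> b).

Nullable set: {A}.
S -> RAR: A nullable, giving RAR | RR.
S -> iAf: A nullable, giving iAf | if.
Drop A -> λ.
R -> fA: A nullable, giving f | fA.
Unchanged (no nullable symbols): S -> ii; A -> SS; A -> if; R -> ff.

S -> RR | if | ii | RAR | iAf; A -> SS | if; R -> f | fA | ff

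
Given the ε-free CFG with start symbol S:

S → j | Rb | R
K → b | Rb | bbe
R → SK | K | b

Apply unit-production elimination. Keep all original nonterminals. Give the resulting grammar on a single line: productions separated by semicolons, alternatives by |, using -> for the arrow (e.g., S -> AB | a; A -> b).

S -> b | j | Rb | SK | bbe; K -> b | Rb | bbe; R -> b | Rb | SK | bbe

Unit productions: R->K, S->R.
Unit pairs (A ⇒* B via units): (R,K), (S,K), (S,R).
S: inherits non-unit rules of {K, R, S} → Rb | SK | b | bbe | j.
K: inherits non-unit rules of {K} → Rb | b | bbe.
R: inherits non-unit rules of {K, R} → Rb | SK | b | bbe.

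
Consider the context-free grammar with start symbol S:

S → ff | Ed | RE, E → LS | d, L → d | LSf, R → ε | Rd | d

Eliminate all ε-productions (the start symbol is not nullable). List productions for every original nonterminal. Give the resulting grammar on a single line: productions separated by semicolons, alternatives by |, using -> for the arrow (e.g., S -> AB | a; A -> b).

S -> E | Ed | RE | ff; E -> d | LS; L -> d | LSf; R -> d | Rd

Nullable set: {R}.
S -> RE: R nullable, giving E | RE.
Drop R -> ε.
R -> Rd: R nullable, giving Rd | d.
Unchanged (no nullable symbols): S -> Ed; S -> ff; E -> LS; E -> d; L -> LSf; L -> d; R -> d.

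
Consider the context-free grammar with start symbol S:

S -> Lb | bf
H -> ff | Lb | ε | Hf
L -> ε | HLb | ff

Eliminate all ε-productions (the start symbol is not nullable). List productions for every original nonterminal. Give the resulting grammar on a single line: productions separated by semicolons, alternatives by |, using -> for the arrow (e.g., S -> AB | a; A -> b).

S -> b | Lb | bf; H -> b | f | Hf | Lb | ff; L -> b | Hb | Lb | ff | HLb

Nullable set: {H, L}.
S -> Lb: L nullable, giving Lb | b.
Drop H -> ε.
H -> Hf: H nullable, giving Hf | f.
H -> Lb: L nullable, giving Lb | b.
Drop L -> ε.
L -> HLb: H, L nullable, giving HLb | Hb | Lb | b.
Unchanged (no nullable symbols): S -> bf; H -> ff; L -> ff.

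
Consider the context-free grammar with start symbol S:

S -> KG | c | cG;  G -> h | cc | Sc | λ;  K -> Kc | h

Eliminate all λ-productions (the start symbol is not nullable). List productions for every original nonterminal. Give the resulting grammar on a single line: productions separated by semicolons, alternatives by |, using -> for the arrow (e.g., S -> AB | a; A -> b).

S -> K | c | KG | cG; G -> h | Sc | cc; K -> h | Kc

Nullable set: {G}.
S -> KG: G nullable, giving K | KG.
S -> cG: G nullable, giving c | cG.
Drop G -> λ.
Unchanged (no nullable symbols): S -> c; G -> Sc; G -> cc; G -> h; K -> Kc; K -> h.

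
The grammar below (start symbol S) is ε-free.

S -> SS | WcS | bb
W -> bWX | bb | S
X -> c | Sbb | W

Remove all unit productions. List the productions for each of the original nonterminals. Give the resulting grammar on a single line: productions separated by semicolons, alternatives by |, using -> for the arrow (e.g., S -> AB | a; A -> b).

Unit productions: W->S, X->W.
Unit pairs (A ⇒* B via units): (W,S), (X,S), (X,W).
S: inherits non-unit rules of {S} → SS | WcS | bb.
W: inherits non-unit rules of {S, W} → SS | WcS | bWX | bb.
X: inherits non-unit rules of {S, W, X} → SS | Sbb | WcS | bWX | bb | c.

S -> SS | bb | WcS; W -> SS | bb | WcS | bWX; X -> c | SS | bb | Sbb | WcS | bWX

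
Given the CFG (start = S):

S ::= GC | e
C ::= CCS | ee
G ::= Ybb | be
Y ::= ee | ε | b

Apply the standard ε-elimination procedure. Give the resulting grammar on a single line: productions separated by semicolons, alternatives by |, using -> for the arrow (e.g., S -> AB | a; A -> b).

Nullable set: {Y}.
G -> Ybb: Y nullable, giving Ybb | bb.
Drop Y -> ε.
Unchanged (no nullable symbols): S -> GC; S -> e; C -> CCS; C -> ee; G -> be; Y -> b; Y -> ee.

S -> e | GC; C -> ee | CCS; G -> bb | be | Ybb; Y -> b | ee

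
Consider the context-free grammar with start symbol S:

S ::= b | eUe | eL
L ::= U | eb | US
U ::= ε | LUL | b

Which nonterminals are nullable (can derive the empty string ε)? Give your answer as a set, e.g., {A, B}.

Directly nullable (have an ε-rule): {U}.
L is nullable via L -> U (every symbol on the right is already known nullable).
Not nullable: S — each has a terminal in every rule's right-hand side or depends on a non-nullable symbol.

{L, U}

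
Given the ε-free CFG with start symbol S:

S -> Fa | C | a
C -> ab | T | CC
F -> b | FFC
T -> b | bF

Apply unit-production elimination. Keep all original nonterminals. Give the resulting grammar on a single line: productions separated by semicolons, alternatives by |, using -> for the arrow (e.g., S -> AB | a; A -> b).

Unit productions: C->T, S->C.
Unit pairs (A ⇒* B via units): (C,T), (S,C), (S,T).
S: inherits non-unit rules of {C, S, T} → CC | Fa | a | ab | b | bF.
C: inherits non-unit rules of {C, T} → CC | ab | b | bF.
F: inherits non-unit rules of {F} → FFC | b.
T: inherits non-unit rules of {T} → b | bF.

S -> a | b | CC | Fa | ab | bF; C -> b | CC | ab | bF; F -> b | FFC; T -> b | bF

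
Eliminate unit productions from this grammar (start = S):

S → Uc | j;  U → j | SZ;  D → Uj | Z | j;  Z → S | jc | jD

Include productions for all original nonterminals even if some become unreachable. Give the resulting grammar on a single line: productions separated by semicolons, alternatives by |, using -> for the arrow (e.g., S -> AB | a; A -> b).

S -> j | Uc; D -> j | Uc | Uj | jD | jc; U -> j | SZ; Z -> j | Uc | jD | jc

Unit productions: D->Z, Z->S.
Unit pairs (A ⇒* B via units): (D,S), (D,Z), (Z,S).
S: inherits non-unit rules of {S} → Uc | j.
D: inherits non-unit rules of {D, S, Z} → Uc | Uj | j | jD | jc.
U: inherits non-unit rules of {U} → SZ | j.
Z: inherits non-unit rules of {S, Z} → Uc | j | jD | jc.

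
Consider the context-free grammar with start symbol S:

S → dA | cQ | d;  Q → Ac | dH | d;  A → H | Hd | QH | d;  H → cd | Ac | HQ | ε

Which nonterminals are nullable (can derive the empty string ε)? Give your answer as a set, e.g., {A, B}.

{A, H}

Directly nullable (have an ε-rule): {H}.
A is nullable via A -> H (every symbol on the right is already known nullable).
Not nullable: Q, S — each has a terminal in every rule's right-hand side or depends on a non-nullable symbol.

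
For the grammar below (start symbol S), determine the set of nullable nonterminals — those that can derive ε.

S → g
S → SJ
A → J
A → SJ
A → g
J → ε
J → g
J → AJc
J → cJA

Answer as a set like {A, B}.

{A, J}

Directly nullable (have an ε-rule): {J}.
A is nullable via A -> J (every symbol on the right is already known nullable).
Not nullable: S — each has a terminal in every rule's right-hand side or depends on a non-nullable symbol.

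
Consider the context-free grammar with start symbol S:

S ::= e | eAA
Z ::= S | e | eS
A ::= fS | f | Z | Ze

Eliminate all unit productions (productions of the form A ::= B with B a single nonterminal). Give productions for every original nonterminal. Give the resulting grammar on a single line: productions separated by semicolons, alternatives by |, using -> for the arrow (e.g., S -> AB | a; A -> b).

Unit productions: A->Z, Z->S.
Unit pairs (A ⇒* B via units): (A,S), (A,Z), (Z,S).
S: inherits non-unit rules of {S} → e | eAA.
A: inherits non-unit rules of {A, S, Z} → Ze | e | eAA | eS | f | fS.
Z: inherits non-unit rules of {S, Z} → e | eAA | eS.

S -> e | eAA; A -> e | f | Ze | eS | fS | eAA; Z -> e | eS | eAA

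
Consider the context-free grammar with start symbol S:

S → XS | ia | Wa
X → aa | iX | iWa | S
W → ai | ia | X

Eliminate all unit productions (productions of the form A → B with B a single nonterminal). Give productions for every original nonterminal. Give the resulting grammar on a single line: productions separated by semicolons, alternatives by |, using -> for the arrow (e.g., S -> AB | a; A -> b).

S -> Wa | XS | ia; W -> Wa | XS | aa | ai | iX | ia | iWa; X -> Wa | XS | aa | iX | ia | iWa

Unit productions: W->X, X->S.
Unit pairs (A ⇒* B via units): (W,S), (W,X), (X,S).
S: inherits non-unit rules of {S} → Wa | XS | ia.
W: inherits non-unit rules of {S, W, X} → Wa | XS | aa | ai | iWa | iX | ia.
X: inherits non-unit rules of {S, X} → Wa | XS | aa | iWa | iX | ia.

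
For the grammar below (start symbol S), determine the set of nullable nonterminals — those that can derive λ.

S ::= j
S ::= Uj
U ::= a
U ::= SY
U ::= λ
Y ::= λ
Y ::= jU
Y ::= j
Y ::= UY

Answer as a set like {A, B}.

{U, Y}

Directly nullable (have an ε-rule): {U, Y}.
Not nullable: S — each has a terminal in every rule's right-hand side or depends on a non-nullable symbol.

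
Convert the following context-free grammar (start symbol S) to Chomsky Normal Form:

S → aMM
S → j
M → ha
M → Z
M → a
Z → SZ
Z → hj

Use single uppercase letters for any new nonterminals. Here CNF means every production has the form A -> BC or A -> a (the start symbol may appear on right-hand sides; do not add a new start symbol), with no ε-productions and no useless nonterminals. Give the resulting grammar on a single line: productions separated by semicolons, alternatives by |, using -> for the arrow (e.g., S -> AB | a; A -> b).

No ε-productions.
After unit-elimination: S -> j | aMM; M -> a | SZ | ha | hj; Z -> SZ | hj.
TERM: introduce B -> a, A -> h, C -> j and substitute in every rule of length ≥2.
BIN: S -> BMM becomes S -> BD, D -> MM.

S -> j | BD; A -> h; B -> a; C -> j; D -> MM; M -> a | AB | AC | SZ; Z -> AC | SZ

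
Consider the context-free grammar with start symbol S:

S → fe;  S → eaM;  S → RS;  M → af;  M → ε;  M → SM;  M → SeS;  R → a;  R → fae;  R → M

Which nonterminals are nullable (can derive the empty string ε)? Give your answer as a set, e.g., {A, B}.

{M, R}

Directly nullable (have an ε-rule): {M}.
R is nullable via R -> M (every symbol on the right is already known nullable).
Not nullable: S — each has a terminal in every rule's right-hand side or depends on a non-nullable symbol.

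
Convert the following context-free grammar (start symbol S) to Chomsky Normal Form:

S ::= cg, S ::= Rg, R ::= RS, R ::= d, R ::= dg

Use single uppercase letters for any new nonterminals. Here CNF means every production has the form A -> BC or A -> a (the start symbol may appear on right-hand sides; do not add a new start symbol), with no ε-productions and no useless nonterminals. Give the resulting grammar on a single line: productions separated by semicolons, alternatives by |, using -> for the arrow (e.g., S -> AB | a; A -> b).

S -> CB | RB; A -> d; B -> g; C -> c; R -> d | AB | RS

No ε-productions.
No unit productions to eliminate.
TERM: introduce C -> c, A -> d, B -> g and substitute in every rule of length ≥2.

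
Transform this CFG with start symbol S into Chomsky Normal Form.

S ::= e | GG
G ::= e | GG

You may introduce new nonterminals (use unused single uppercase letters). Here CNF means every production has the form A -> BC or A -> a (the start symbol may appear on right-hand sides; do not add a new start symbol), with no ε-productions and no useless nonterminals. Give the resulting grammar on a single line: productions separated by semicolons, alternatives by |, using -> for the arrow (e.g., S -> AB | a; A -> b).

No ε-productions.
No unit productions to eliminate.

S -> e | GG; G -> e | GG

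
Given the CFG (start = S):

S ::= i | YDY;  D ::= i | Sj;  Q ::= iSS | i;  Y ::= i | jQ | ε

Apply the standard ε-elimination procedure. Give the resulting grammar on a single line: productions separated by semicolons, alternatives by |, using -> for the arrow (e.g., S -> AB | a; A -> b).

S -> D | i | DY | YD | YDY; D -> i | Sj; Q -> i | iSS; Y -> i | jQ

Nullable set: {Y}.
S -> YDY: Y, Y nullable, giving D | DY | YD | YDY.
Drop Y -> ε.
Unchanged (no nullable symbols): S -> i; D -> Sj; D -> i; Q -> i; Q -> iSS; Y -> i; Y -> jQ.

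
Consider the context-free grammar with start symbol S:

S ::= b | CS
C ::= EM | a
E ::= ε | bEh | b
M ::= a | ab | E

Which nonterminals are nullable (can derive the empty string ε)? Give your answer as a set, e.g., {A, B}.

{C, E, M}

Directly nullable (have an ε-rule): {E}.
M is nullable via M -> E (every symbol on the right is already known nullable).
C is nullable via C -> EM (every symbol on the right is already known nullable).
Not nullable: S — each has a terminal in every rule's right-hand side or depends on a non-nullable symbol.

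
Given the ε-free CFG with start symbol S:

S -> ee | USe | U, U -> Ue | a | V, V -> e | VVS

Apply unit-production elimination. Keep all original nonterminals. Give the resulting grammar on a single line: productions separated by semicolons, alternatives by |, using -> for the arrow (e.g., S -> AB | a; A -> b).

S -> a | e | Ue | ee | USe | VVS; U -> a | e | Ue | VVS; V -> e | VVS

Unit productions: S->U, U->V.
Unit pairs (A ⇒* B via units): (S,U), (S,V), (U,V).
S: inherits non-unit rules of {S, U, V} → USe | Ue | VVS | a | e | ee.
U: inherits non-unit rules of {U, V} → Ue | VVS | a | e.
V: inherits non-unit rules of {V} → VVS | e.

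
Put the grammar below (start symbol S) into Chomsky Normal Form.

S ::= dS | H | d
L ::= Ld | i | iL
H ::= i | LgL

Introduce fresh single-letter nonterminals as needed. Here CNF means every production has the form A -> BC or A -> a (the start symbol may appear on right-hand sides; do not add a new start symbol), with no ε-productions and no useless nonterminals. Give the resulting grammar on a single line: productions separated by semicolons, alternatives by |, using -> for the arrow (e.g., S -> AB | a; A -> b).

No ε-productions.
After unit-elimination: S -> d | i | dS | LgL; H -> i | LgL; L -> i | Ld | iL.
TERM: introduce B -> d, A -> g, C -> i and substitute in every rule of length ≥2.
BIN: H -> LAL becomes H -> LD, D -> AL; S -> LAL becomes S -> LE, E -> AL.
Drop unreachable/unproductive: H.

S -> d | i | BS | LE; A -> g; B -> d; C -> i; E -> AL; L -> i | CL | LB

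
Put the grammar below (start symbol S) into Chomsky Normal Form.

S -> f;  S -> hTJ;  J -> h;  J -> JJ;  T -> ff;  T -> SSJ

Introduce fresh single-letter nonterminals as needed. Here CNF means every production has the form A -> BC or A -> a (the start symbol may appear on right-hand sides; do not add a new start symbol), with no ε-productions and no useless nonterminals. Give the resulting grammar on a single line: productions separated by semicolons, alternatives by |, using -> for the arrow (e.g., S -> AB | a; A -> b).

S -> f | AC; A -> h; B -> f; C -> TJ; D -> SJ; J -> h | JJ; T -> BB | SD

No ε-productions.
No unit productions to eliminate.
TERM: introduce B -> f, A -> h and substitute in every rule of length ≥2.
BIN: S -> ATJ becomes S -> AC, C -> TJ; T -> SSJ becomes T -> SD, D -> SJ.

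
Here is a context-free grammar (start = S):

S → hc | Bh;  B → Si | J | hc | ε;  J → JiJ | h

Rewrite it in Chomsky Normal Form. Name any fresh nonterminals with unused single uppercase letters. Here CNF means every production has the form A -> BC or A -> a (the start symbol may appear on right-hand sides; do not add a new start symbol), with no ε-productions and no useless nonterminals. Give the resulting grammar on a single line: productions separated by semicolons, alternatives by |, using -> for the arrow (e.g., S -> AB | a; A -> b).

S -> h | BC | CD; A -> i; B -> h | CD | JE | SA; C -> h; D -> c; E -> AJ; F -> AJ; J -> h | JF

Nullable: {B}; after ε-elimination: S -> h | Bh | hc; B -> J | Si | hc; J -> h | JiJ.
After unit-elimination: S -> h | Bh | hc; B -> h | Si | hc | JiJ; J -> h | JiJ.
TERM: introduce D -> c, C -> h, A -> i and substitute in every rule of length ≥2.
BIN: B -> JAJ becomes B -> JE, E -> AJ; J -> JAJ becomes J -> JF, F -> AJ.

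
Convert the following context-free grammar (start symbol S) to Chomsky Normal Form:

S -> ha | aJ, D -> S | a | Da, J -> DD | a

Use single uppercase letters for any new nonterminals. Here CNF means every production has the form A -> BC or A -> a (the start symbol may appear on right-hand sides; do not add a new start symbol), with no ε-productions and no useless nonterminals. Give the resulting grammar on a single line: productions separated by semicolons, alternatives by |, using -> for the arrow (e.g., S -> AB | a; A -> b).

S -> AJ | BA; A -> a; B -> h; D -> a | AJ | BA | DA; J -> a | DD

No ε-productions.
After unit-elimination: S -> aJ | ha; D -> a | Da | aJ | ha; J -> a | DD.
TERM: introduce A -> a, B -> h and substitute in every rule of length ≥2.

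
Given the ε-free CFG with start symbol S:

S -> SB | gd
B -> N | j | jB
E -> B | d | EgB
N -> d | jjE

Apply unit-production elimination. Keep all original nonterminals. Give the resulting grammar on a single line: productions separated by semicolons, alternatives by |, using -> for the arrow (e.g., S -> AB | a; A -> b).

Unit productions: B->N, E->B.
Unit pairs (A ⇒* B via units): (B,N), (E,B), (E,N).
S: inherits non-unit rules of {S} → SB | gd.
B: inherits non-unit rules of {B, N} → d | j | jB | jjE.
E: inherits non-unit rules of {B, E, N} → EgB | d | j | jB | jjE.
N: inherits non-unit rules of {N} → d | jjE.

S -> SB | gd; B -> d | j | jB | jjE; E -> d | j | jB | EgB | jjE; N -> d | jjE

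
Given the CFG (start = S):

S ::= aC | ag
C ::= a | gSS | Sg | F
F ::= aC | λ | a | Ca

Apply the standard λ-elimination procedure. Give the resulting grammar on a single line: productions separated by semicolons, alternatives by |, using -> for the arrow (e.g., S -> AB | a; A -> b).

S -> a | aC | ag; C -> F | a | Sg | gSS; F -> a | Ca | aC

Nullable set: {C, F}.
S -> aC: C nullable, giving a | aC.
C -> F: F nullable, giving F.
Drop F -> λ.
F -> Ca: C nullable, giving Ca | a.
F -> aC: C nullable, giving a | aC.
Unchanged (no nullable symbols): S -> ag; C -> Sg; C -> a; C -> gSS; F -> a.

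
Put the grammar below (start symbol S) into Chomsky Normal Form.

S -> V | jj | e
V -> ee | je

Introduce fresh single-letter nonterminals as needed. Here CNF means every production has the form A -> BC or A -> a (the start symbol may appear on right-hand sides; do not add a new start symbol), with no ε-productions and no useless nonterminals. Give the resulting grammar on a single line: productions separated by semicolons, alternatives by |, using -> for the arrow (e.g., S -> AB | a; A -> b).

No ε-productions.
After unit-elimination: S -> e | ee | je | jj; V -> ee | je.
TERM: introduce A -> e, B -> j and substitute in every rule of length ≥2.
Drop unreachable/unproductive: V.

S -> e | AA | BA | BB; A -> e; B -> j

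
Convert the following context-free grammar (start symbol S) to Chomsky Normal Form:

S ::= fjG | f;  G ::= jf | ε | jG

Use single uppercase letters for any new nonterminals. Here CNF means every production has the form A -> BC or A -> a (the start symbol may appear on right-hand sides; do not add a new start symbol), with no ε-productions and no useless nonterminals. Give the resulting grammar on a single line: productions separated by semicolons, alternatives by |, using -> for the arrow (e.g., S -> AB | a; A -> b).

S -> f | BA | BC; A -> j; B -> f; C -> AG; G -> j | AB | AG

Nullable: {G}; after ε-elimination: S -> f | fj | fjG; G -> j | jG | jf.
No unit productions to eliminate.
TERM: introduce B -> f, A -> j and substitute in every rule of length ≥2.
BIN: S -> BAG becomes S -> BC, C -> AG.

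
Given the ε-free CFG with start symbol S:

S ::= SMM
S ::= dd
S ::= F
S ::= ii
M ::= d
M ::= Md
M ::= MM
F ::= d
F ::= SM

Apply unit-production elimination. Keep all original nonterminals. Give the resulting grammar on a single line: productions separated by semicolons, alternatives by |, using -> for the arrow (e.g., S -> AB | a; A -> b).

S -> d | SM | dd | ii | SMM; F -> d | SM; M -> d | MM | Md

Unit productions: S->F.
Unit pairs (A ⇒* B via units): (S,F).
S: inherits non-unit rules of {F, S} → SM | SMM | d | dd | ii.
F: inherits non-unit rules of {F} → SM | d.
M: inherits non-unit rules of {M} → MM | Md | d.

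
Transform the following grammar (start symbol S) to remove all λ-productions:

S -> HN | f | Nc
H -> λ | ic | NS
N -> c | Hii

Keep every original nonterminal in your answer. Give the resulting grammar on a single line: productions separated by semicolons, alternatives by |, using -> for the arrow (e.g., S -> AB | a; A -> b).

Nullable set: {H}.
S -> HN: H nullable, giving HN | N.
Drop H -> λ.
N -> Hii: H nullable, giving Hii | ii.
Unchanged (no nullable symbols): S -> Nc; S -> f; H -> NS; H -> ic; N -> c.

S -> N | f | HN | Nc; H -> NS | ic; N -> c | ii | Hii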